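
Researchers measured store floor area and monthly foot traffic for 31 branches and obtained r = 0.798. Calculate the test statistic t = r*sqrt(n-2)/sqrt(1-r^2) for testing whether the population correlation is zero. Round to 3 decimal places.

7.131

t = r·√(n−2) / √(1−r²) with r = 0.798, n = 31
  = 0.798·√29 / √(1 − 0.636804)
  = 0.798·5.385165 / 0.602657
  = 4.297362 / 0.602657 = 7.131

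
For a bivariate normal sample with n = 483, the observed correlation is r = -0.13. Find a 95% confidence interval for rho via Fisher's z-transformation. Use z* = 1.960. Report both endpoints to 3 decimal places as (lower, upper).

(-0.217, -0.041)

z_r = atanh(-0.13) = -0.130740;  SE = 1/√(n−3) = 1/√480 = 0.045644
z-limits: -0.130740 ± 1.960·0.045644 = -0.130740 ± 0.089462 = [-0.220202, -0.041278]
ρ-limits: (tanh -0.220202, tanh -0.041278) = (-0.217, -0.041)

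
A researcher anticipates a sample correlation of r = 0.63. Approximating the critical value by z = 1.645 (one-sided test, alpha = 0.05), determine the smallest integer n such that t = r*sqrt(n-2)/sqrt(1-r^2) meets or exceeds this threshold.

Need r·√(n−2)/√(1−r²) ≥ 1.645
√(n−2) ≥ 1.645·√(1−0.3969) / 0.63 = 1.645·0.776595 / 0.63 = 2.0278
n−2 ≥ 4.1120  ⇒  n ≥ 6.1120
Smallest integer n = 7

7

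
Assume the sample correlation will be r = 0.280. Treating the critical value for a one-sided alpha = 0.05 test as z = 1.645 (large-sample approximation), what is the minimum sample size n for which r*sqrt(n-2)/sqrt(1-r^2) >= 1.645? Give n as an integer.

r√(n−2)/√(1−r²) ≥ 1.645  ⇔  n−2 ≥ (1.645)²·(1−r²)/r²
(1−r²)/r² = (1−0.078400)/0.078400 = 11.7551
n ≥ 2 + 2.706025·11.7551 = 2 + 31.8096 = 33.8096
⌈33.8096⌉ = 34

34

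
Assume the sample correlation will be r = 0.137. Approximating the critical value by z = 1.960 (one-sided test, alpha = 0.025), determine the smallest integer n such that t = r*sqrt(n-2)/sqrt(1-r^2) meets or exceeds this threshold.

Need r·√(n−2)/√(1−r²) ≥ 1.960
√(n−2) ≥ 1.960·√(1−0.018769) / 0.137 = 1.960·0.990571 / 0.137 = 14.1717
n−2 ≥ 200.8371  ⇒  n ≥ 202.8371
Smallest integer n = 203

203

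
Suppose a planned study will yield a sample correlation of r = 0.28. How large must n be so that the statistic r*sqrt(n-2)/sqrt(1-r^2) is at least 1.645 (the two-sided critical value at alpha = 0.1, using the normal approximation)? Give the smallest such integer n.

34

Need r·√(n−2)/√(1−r²) ≥ 1.645
√(n−2) ≥ 1.645·√(1−0.0784) / 0.28 = 1.645·0.960000 / 0.28 = 5.6400
n−2 ≥ 31.8096  ⇒  n ≥ 33.8096
Smallest integer n = 34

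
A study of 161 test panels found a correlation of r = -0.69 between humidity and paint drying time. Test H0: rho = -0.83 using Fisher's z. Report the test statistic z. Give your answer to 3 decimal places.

4.276

Fisher z: atanh(-0.69) = -0.847956, atanh(-0.83) = -1.188136
z = (z_r − z_0)·√(n−3) = (-0.847956 − (-1.188136))·√158 = 0.340180 · 12.569805 = 4.276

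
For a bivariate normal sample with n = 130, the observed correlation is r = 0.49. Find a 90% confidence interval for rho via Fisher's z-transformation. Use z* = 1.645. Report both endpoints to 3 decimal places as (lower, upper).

(0.371, 0.593)

z_r = atanh(0.49) = 0.536060;  SE = 1/√(n−3) = 1/√127 = 0.088736
z-limits: 0.536060 ± 1.645·0.088736 = 0.536060 ± 0.145971 = [0.390089, 0.682031]
ρ-limits: (tanh 0.390089, tanh 0.682031) = (0.371, 0.593)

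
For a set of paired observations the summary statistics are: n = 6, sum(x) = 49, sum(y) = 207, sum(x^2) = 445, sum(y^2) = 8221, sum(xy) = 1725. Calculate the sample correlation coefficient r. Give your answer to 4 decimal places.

0.1568

S_xy = nΣxy − ΣxΣy = 6·1725 − 49·207 = 10350 − 10143 = 207
S_xx = nΣx² − (Σx)² = 6·445 − 49² = 2670 − 2401 = 269
S_yy = nΣy² − (Σy)² = 6·8221 − 207² = 49326 − 42849 = 6477
r = S_xy / √(S_xx·S_yy) = 207 / √(269·6477) = 207 / √1742313 = 207 / 1319.9670 = 0.1568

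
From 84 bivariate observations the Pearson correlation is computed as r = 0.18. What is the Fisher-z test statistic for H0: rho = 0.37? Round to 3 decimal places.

Fisher z: atanh(0.18) = 0.181983, atanh(0.37) = 0.388423
z = (z_r − z_0)·√(n−3) = (0.181983 − 0.388423)·√81 = -0.206440 · 9.000000 = -1.858

-1.858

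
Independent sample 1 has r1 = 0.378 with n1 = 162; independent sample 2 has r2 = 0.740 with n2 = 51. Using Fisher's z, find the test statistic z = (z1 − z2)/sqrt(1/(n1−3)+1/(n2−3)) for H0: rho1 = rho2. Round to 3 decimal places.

z1 = atanh(0.378) = 0.397724,  z2 = atanh(0.740) = 0.950479
SE = √(1/(n1−3) + 1/(n2−3)) = √(1/159 + 1/48) = √(0.0062893 + 0.0208333) = √0.0271226 = 0.164689
z = (z1 − z2)/SE = (0.397724 − 0.950479) / 0.164689 = -0.552755 / 0.164689 = -3.356

-3.356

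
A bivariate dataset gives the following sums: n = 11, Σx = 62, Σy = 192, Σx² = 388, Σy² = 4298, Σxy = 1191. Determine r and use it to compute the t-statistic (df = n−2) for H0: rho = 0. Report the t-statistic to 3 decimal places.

S_xy = nΣxy − ΣxΣy = 11·1191 − 62·192 = 13101 − 11904 = 1197
S_xx = nΣx² − (Σx)² = 11·388 − 62² = 4268 − 3844 = 424
S_yy = nΣy² − (Σy)² = 11·4298 − 192² = 47278 − 36864 = 10414
r = S_xy / √(S_xx·S_yy) = 1197 / √(424·10414) = 1197 / √4415536 = 1197 / 2101.3177 = 0.5696
t = r·√(n−2)/√(1−r²) = 0.5696·√9 / √(1−0.324444) = 1.708800 / 0.821922 = 2.079

2.079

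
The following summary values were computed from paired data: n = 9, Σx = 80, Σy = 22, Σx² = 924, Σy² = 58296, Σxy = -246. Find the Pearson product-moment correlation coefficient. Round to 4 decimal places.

-0.1254

Numerator: nΣxy − (Σx)(Σy) = 9·(-246) − (80)(22) = -3974
Denominator: √[(nΣx²−(Σx)²)(nΣy²−(Σy)²)]
  nΣx²−(Σx)² = 9·924 − 6400 = 1916;  nΣy²−(Σy)² = 9·58296 − 484 = 524180
  √(1916·524180) = √1004328880 = 31691.1483
r = -3974 / 31691.1483 = -0.1254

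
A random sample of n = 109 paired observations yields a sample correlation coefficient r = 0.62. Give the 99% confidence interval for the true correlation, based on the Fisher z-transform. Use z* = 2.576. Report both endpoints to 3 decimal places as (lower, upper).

(0.442, 0.751)

Fisher z: z_r = atanh(r) = ½·ln((1+0.62)/(1−0.62)) = 0.725005
SE(z) = 1/√(n−3) = 1/√106 = 0.097129
99% ⇒ z* = 2.576; margin = 2.576·0.097129 = 0.250204
CI on z-scale: (0.474801, 0.975209)
Back-transform: tanh(0.474801) = 0.442070, tanh(0.975209) = 0.750984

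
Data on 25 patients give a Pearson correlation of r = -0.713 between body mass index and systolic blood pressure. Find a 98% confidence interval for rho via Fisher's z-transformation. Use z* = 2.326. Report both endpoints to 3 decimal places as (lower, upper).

z_r = atanh(-0.713) = -0.893260;  SE = 1/√(n−3) = 1/√22 = 0.213201
z-limits: -0.893260 ± 2.326·0.213201 = -0.893260 ± 0.495906 = [-1.389166, -0.397354]
ρ-limits: (tanh -1.389166, tanh -0.397354) = (-0.883, -0.378)

(-0.883, -0.378)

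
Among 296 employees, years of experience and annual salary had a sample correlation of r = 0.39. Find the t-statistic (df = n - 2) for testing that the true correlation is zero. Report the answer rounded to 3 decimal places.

t = r·√(n−2) / √(1−r²) with r = 0.39, n = 296
  = 0.39·√294 / √(1 − 0.1521)
  = 0.39·17.146428 / 0.920815
  = 6.687107 / 0.920815 = 7.262

7.262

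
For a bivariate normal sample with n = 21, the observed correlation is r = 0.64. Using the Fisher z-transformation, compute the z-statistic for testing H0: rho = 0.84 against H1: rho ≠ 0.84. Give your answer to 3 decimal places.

-1.964

Fisher z: atanh(0.64) = 0.758174, atanh(0.84) = 1.221174
z = (z_r − z_0)·√(n−3) = (0.758174 − 1.221174)·√18 = -0.463000 · 4.242641 = -1.964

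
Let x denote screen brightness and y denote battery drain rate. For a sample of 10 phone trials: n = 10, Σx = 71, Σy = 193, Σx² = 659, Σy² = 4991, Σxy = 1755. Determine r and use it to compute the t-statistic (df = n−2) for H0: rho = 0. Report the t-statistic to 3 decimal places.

4.960

S_xy = nΣxy − ΣxΣy = 10·1755 − 71·193 = 17550 − 13703 = 3847
S_xx = nΣx² − (Σx)² = 10·659 − 71² = 6590 − 5041 = 1549
S_yy = nΣy² − (Σy)² = 10·4991 − 193² = 49910 − 37249 = 12661
r = S_xy / √(S_xx·S_yy) = 3847 / √(1549·12661) = 3847 / √19611889 = 3847 / 4428.5312 = 0.8687
t = r·√(n−2)/√(1−r²) = 0.8687·√8 / √(1−0.754640) = 2.457055 / 0.495338 = 4.960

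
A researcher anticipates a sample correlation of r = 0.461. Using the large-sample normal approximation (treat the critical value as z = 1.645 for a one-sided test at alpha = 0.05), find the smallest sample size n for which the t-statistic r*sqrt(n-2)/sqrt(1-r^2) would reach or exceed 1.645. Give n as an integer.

13

Need r·√(n−2)/√(1−r²) ≥ 1.645
√(n−2) ≥ 1.645·√(1−0.212521) / 0.461 = 1.645·0.887400 / 0.461 = 3.1665
n−2 ≥ 10.0267  ⇒  n ≥ 12.0267
Smallest integer n = 13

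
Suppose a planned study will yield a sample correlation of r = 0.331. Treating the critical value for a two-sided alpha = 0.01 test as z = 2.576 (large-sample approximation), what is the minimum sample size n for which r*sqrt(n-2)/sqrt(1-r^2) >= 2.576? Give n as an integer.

56

r√(n−2)/√(1−r²) ≥ 2.576  ⇔  n−2 ≥ (2.576)²·(1−r²)/r²
(1−r²)/r² = (1−0.109561)/0.109561 = 8.1273
n ≥ 2 + 6.635776·8.1273 = 2 + 53.9309 = 55.9309
⌈55.9309⌉ = 56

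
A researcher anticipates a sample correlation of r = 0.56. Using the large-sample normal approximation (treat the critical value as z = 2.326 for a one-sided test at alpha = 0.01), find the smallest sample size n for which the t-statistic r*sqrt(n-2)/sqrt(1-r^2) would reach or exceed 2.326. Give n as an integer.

Need r·√(n−2)/√(1−r²) ≥ 2.326
√(n−2) ≥ 2.326·√(1−0.3136) / 0.56 = 2.326·0.828493 / 0.56 = 3.4412
n−2 ≥ 11.8419  ⇒  n ≥ 13.8419
Smallest integer n = 14

14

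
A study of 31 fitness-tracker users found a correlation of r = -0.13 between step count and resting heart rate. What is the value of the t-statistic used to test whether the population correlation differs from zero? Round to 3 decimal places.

-0.706

t = r·√(n−2) / √(1−r²) with r = -0.13, n = 31
  = -0.13·√29 / √(1 − 0.0169)
  = -0.13·5.385165 / 0.991514
  = -0.700071 / 0.991514 = -0.706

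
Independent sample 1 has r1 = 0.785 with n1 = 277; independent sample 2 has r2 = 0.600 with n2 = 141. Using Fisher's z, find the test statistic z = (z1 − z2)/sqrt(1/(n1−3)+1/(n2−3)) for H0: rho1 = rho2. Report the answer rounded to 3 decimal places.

3.498

z1 = atanh(0.785) = 1.058268,  z2 = atanh(0.600) = 0.693147
SE = √(1/(n1−3) + 1/(n2−3)) = √(1/274 + 1/138) = √(0.0036496 + 0.0072464) = √0.0108960 = 0.104384
z = (z1 − z2)/SE = (1.058268 − 0.693147) / 0.104384 = 0.365121 / 0.104384 = 3.498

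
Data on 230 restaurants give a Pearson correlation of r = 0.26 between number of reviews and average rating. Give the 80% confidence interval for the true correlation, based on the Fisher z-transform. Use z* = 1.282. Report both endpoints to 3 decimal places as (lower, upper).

Fisher z: z_r = atanh(r) = ½·ln((1+0.26)/(1−0.26)) = 0.266108
SE(z) = 1/√(n−3) = 1/√227 = 0.066372
80% ⇒ z* = 1.282; margin = 1.282·0.066372 = 0.085089
CI on z-scale: (0.181019, 0.351197)
Back-transform: tanh(0.181019) = 0.179067, tanh(0.351197) = 0.337437

(0.179, 0.337)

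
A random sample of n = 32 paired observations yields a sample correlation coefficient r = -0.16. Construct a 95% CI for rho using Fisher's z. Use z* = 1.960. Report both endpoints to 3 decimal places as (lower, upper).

Fisher z: z_r = atanh(r) = ½·ln((1+(-0.16))/(1−(-0.16))) = -0.161387
SE(z) = 1/√(n−3) = 1/√29 = 0.185695
95% ⇒ z* = 1.960; margin = 1.960·0.185695 = 0.363962
CI on z-scale: (-0.525349, 0.202575)
Back-transform: tanh(-0.525349) = -0.481818, tanh(0.202575) = 0.199849

(-0.482, 0.200)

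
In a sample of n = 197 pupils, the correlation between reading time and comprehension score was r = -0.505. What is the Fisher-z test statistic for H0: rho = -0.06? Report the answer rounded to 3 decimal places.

Fisher z: atanh(-0.505) = -0.555995, atanh(-0.06) = -0.060072
z = (z_r − z_0)·√(n−3) = (-0.555995 − (-0.060072))·√194 = -0.495923 · 13.928388 = -6.907

-6.907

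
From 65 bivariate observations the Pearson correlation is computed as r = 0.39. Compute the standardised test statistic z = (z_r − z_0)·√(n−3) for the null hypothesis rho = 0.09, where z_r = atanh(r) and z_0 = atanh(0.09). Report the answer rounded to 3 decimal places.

z_r = atanh(0.39) = 0.411800,  z_0 = atanh(0.09) = 0.090244
SE = 1/√(n−3) = 1/√62 = 0.127000
z = (z_r − z_0)/SE = (0.411800 − 0.090244) / 0.127000 = 0.321556 / 0.127000 = 2.532

2.532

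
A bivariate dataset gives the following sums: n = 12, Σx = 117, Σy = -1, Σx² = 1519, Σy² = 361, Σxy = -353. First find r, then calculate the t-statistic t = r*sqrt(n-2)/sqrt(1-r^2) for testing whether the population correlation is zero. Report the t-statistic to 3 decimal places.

-7.938

S_xy = nΣxy − ΣxΣy = 12·(-353) − 117·(-1) = -4236 − (-117) = -4119
S_xx = nΣx² − (Σx)² = 12·1519 − 117² = 18228 − 13689 = 4539
S_yy = nΣy² − (Σy)² = 12·361 − (-1)² = 4332 − 1 = 4331
r = S_xy / √(S_xx·S_yy) = -4119 / √(4539·4331) = -4119 / √19658409 = -4119 / 4433.7804 = -0.9290
t = r·√(n−2)/√(1−r²) = -0.9290·√10 / √(1−0.863041) = -2.937756 / 0.370080 = -7.938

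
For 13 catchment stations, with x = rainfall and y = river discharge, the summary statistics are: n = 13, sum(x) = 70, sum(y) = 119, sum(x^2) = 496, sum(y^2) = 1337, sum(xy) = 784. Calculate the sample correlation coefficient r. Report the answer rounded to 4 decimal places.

S_xy = nΣxy − ΣxΣy = 13·784 − 70·119 = 10192 − 8330 = 1862
S_xx = nΣx² − (Σx)² = 13·496 − 70² = 6448 − 4900 = 1548
S_yy = nΣy² − (Σy)² = 13·1337 − 119² = 17381 − 14161 = 3220
r = S_xy / √(S_xx·S_yy) = 1862 / √(1548·3220) = 1862 / √4984560 = 1862 / 2232.6128 = 0.8340

0.8340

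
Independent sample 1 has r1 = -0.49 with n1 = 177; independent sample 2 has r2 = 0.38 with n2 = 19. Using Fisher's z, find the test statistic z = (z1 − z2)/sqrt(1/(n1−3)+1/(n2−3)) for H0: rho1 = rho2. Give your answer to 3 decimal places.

-3.583

z1 = atanh(-0.49) = -0.536060,  z2 = atanh(0.38) = 0.400060
SE = √(1/(n1−3) + 1/(n2−3)) = √(1/174 + 1/16) = √(0.0057471 + 0.0625000) = √0.0682471 = 0.261241
z = (z1 − z2)/SE = (-0.536060 − 0.400060) / 0.261241 = -0.936120 / 0.261241 = -3.583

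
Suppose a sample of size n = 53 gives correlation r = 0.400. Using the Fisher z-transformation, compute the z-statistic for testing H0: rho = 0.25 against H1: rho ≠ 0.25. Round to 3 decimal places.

z_r = atanh(0.400) = 0.423649,  z_0 = atanh(0.25) = 0.255413
SE = 1/√(n−3) = 1/√50 = 0.141421
z = (z_r − z_0)/SE = (0.423649 − 0.255413) / 0.141421 = 0.168236 / 0.141421 = 1.190

1.190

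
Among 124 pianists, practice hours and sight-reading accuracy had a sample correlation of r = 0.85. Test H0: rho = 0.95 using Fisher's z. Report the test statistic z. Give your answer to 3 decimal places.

z_r = atanh(0.85) = 1.256153,  z_0 = atanh(0.95) = 1.831781
SE = 1/√(n−3) = 1/√121 = 0.090909
z = (z_r − z_0)/SE = (1.256153 − 1.831781) / 0.090909 = -0.575628 / 0.090909 = -6.332

-6.332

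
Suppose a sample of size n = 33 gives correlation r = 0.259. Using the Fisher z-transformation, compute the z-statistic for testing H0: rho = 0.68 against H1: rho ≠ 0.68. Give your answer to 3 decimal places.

Fisher z: atanh(0.259) = 0.265036, atanh(0.68) = 0.829114
z = (z_r − z_0)·√(n−3) = (0.265036 − 0.829114)·√30 = -0.564078 · 5.477226 = -3.090

-3.090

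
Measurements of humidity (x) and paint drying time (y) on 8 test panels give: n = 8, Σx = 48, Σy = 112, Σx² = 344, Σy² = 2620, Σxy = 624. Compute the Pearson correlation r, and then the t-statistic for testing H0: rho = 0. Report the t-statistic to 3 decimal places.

-0.494

Numerator: nΣxy − (Σx)(Σy) = 8·624 − (48)(112) = -384
Denominator: √[(nΣx²−(Σx)²)(nΣy²−(Σy)²)]
  nΣx²−(Σx)² = 8·344 − 2304 = 448;  nΣy²−(Σy)² = 8·2620 − 12544 = 8416
  √(448·8416) = √3770368 = 1941.7435
r = -384 / 1941.7435 = -0.1978
t = r·√(n−2)/√(1−r²) = -0.1978·√6 / √(1−0.039125) = -0.484509 / 0.980242 = -0.494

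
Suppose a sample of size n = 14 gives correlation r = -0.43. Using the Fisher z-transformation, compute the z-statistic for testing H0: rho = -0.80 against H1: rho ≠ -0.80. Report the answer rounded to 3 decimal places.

Fisher z: atanh(-0.43) = -0.459897, atanh(-0.80) = -1.098612
z = (z_r − z_0)·√(n−3) = (-0.459897 − (-1.098612))·√11 = 0.638715 · 3.316625 = 2.118

2.118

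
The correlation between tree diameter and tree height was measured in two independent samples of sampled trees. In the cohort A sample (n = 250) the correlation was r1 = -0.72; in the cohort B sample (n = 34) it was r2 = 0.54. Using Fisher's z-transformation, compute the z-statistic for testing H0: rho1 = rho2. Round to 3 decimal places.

-7.934

Fisher z-transforms: z1 = atanh(-0.72) = -0.907645, z2 = atanh(0.54) = 0.604156; difference d = -1.511801
Var(d) = 1/247 + 1/31 = 0.0040486 + 0.0322581 = 0.0363067
z = d/√Var(d) = -1.511801 / √0.0363067 = -1.511801 / 0.190543 = -7.934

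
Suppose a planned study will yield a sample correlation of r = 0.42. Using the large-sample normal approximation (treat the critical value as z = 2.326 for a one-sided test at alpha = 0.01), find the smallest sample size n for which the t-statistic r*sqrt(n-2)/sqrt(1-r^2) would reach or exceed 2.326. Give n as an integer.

r√(n−2)/√(1−r²) ≥ 2.326  ⇔  n−2 ≥ (2.326)²·(1−r²)/r²
(1−r²)/r² = (1−0.1764)/0.1764 = 4.6689
n ≥ 2 + 5.410276·4.6689 = 2 + 25.2600 = 27.2600
⌈27.2600⌉ = 28

28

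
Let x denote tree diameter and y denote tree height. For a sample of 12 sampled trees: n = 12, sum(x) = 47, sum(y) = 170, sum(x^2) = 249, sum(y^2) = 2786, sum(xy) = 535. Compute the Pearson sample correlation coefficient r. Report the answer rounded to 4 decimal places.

Numerator: nΣxy − (Σx)(Σy) = 12·535 − (47)(170) = -1570
Denominator: √[(nΣx²−(Σx)²)(nΣy²−(Σy)²)]
  nΣx²−(Σx)² = 12·249 − 2209 = 779;  nΣy²−(Σy)² = 12·2786 − 28900 = 4532
  √(779·4532) = √3530428 = 1878.9433
r = -1570 / 1878.9433 = -0.8356

-0.8356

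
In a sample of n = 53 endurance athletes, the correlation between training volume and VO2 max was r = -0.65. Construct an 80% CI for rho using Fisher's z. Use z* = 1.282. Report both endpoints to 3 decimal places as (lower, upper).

Fisher z: z_r = atanh(r) = ½·ln((1+(-0.65))/(1−(-0.65))) = -0.775299
SE(z) = 1/√(n−3) = 1/√50 = 0.141421
80% ⇒ z* = 1.282; margin = 1.282·0.141421 = 0.181302
CI on z-scale: (-0.956601, -0.593997)
Back-transform: tanh(-0.956601) = -0.742757, tanh(-0.593997) = -0.532764

(-0.743, -0.533)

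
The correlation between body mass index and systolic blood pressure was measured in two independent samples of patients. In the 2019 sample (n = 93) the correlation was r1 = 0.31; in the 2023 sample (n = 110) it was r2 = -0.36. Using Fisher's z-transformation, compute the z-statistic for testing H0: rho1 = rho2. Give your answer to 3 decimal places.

4.876

z1 = atanh(0.31) = 0.320545,  z2 = atanh(-0.36) = -0.376886
SE = √(1/(n1−3) + 1/(n2−3)) = √(1/90 + 1/107) = √(0.0111111 + 0.0093458) = √0.0204569 = 0.143028
z = (z1 − z2)/SE = (0.320545 − (-0.376886)) / 0.143028 = 0.697431 / 0.143028 = 4.876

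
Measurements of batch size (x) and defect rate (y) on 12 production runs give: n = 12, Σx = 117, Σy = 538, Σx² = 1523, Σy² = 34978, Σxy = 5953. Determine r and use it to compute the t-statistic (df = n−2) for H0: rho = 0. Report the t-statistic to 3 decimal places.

1.171

S_xy = nΣxy − ΣxΣy = 12·5953 − 117·538 = 71436 − 62946 = 8490
S_xx = nΣx² − (Σx)² = 12·1523 − 117² = 18276 − 13689 = 4587
S_yy = nΣy² − (Σy)² = 12·34978 − 538² = 419736 − 289444 = 130292
r = S_xy / √(S_xx·S_yy) = 8490 / √(4587·130292) = 8490 / √597649404 = 8490 / 24446.8690 = 0.3473
t = r·√(n−2)/√(1−r²) = 0.3473·√10 / √(1−0.120617) = 1.098259 / 0.937754 = 1.171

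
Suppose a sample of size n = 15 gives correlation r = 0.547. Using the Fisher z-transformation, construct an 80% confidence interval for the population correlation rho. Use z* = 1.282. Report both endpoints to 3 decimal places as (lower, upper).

Fisher z: z_r = atanh(r) = ½·ln((1+0.547)/(1−0.547)) = 0.614090
SE(z) = 1/√(n−3) = 1/√12 = 0.288675
80% ⇒ z* = 1.282; margin = 1.282·0.288675 = 0.370081
CI on z-scale: (0.244009, 0.984171)
Back-transform: tanh(0.244009) = 0.239279, tanh(0.984171) = 0.754866

(0.239, 0.755)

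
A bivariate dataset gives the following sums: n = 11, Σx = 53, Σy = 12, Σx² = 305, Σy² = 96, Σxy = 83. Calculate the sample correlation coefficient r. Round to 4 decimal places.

Numerator: nΣxy − (Σx)(Σy) = 11·83 − (53)(12) = 277
Denominator: √[(nΣx²−(Σx)²)(nΣy²−(Σy)²)]
  nΣx²−(Σx)² = 11·305 − 2809 = 546;  nΣy²−(Σy)² = 11·96 − 144 = 912
  √(546·912) = √497952 = 705.6571
r = 277 / 705.6571 = 0.3925

0.3925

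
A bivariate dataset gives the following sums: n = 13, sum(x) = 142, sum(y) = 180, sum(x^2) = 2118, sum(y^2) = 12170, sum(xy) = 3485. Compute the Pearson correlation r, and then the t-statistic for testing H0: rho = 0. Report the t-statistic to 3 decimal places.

2.825

Numerator: nΣxy − (Σx)(Σy) = 13·3485 − (142)(180) = 19745
Denominator: √[(nΣx²−(Σx)²)(nΣy²−(Σy)²)]
  nΣx²−(Σx)² = 13·2118 − 20164 = 7370;  nΣy²−(Σy)² = 13·12170 − 32400 = 125810
  √(7370·125810) = √927219700 = 30450.2824
r = 19745 / 30450.2824 = 0.6484
t = r·√(n−2)/√(1−r²) = 0.6484·√11 / √(1−0.420423) = 2.150500 / 0.761300 = 2.825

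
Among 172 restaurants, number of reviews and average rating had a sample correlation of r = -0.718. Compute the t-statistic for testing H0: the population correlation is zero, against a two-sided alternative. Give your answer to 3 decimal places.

-13.450

1 − r² = 1 − 0.515524 = 0.484476;  √(1−r²) = 0.696043
√(n−2) = √170 = 13.038405
t = r·√(n−2)/√(1−r²) = -0.718 · 13.038405 / 0.696043 = -13.450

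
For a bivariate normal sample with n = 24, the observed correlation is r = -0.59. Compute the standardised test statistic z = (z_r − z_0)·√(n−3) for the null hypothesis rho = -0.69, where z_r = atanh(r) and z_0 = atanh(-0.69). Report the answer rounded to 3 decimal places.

0.780

z_r = atanh(-0.59) = -0.677666,  z_0 = atanh(-0.69) = -0.847956
SE = 1/√(n−3) = 1/√21 = 0.218218
z = (z_r − z_0)/SE = (-0.677666 − (-0.847956)) / 0.218218 = 0.170290 / 0.218218 = 0.780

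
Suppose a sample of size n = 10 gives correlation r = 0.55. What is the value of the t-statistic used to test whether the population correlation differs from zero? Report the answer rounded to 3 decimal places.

1.863

1 − r² = 1 − 0.3025 = 0.6975;  √(1−r²) = 0.835165
√(n−2) = √8 = 2.828427
t = r·√(n−2)/√(1−r²) = 0.55 · 2.828427 / 0.835165 = 1.863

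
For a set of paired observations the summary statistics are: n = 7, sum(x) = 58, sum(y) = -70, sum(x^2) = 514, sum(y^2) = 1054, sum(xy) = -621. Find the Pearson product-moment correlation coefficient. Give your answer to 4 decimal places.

-0.3769

Numerator: nΣxy − (Σx)(Σy) = 7·(-621) − (58)(-70) = -287
Denominator: √[(nΣx²−(Σx)²)(nΣy²−(Σy)²)]
  nΣx²−(Σx)² = 7·514 − 3364 = 234;  nΣy²−(Σy)² = 7·1054 − 4900 = 2478
  √(234·2478) = √579852 = 761.4801
r = -287 / 761.4801 = -0.3769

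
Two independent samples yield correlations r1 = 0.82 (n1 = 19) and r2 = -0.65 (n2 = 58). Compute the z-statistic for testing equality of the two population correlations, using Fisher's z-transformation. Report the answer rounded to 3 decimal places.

6.802

Fisher z-transforms: z1 = atanh(0.82) = 1.156817, z2 = atanh(-0.65) = -0.775299; difference d = 1.932116
Var(d) = 1/16 + 1/55 = 0.0625000 + 0.0181818 = 0.0806818
z = d/√Var(d) = 1.932116 / √0.0806818 = 1.932116 / 0.284045 = 6.802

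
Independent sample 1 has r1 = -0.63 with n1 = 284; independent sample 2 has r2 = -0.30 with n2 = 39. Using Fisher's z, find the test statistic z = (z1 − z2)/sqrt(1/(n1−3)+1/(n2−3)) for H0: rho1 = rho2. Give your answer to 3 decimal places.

Fisher z-transforms: z1 = atanh(-0.63) = -0.741416, z2 = atanh(-0.30) = -0.309520; difference d = -0.431896
Var(d) = 1/281 + 1/36 = 0.0035587 + 0.0277778 = 0.0313365
z = d/√Var(d) = -0.431896 / √0.0313365 = -0.431896 / 0.177021 = -2.440

-2.440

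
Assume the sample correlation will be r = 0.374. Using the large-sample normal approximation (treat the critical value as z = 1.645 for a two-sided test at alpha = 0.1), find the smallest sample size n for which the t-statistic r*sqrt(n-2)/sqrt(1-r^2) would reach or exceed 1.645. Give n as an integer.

19

r√(n−2)/√(1−r²) ≥ 1.645  ⇔  n−2 ≥ (1.645)²·(1−r²)/r²
(1−r²)/r² = (1−0.139876)/0.139876 = 6.1492
n ≥ 2 + 2.706025·6.1492 = 2 + 16.6399 = 18.6399
⌈18.6399⌉ = 19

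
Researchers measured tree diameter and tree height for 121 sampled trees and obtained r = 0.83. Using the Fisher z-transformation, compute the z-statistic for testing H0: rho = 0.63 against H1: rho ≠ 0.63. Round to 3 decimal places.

4.853

z_r = atanh(0.83) = 1.188136,  z_0 = atanh(0.63) = 0.741416
SE = 1/√(n−3) = 1/√118 = 0.092057
z = (z_r − z_0)/SE = (1.188136 − 0.741416) / 0.092057 = 0.446720 / 0.092057 = 4.853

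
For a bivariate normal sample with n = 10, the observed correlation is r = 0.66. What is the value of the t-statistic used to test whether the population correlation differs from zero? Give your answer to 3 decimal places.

1 − r² = 1 − 0.4356 = 0.5644;  √(1−r²) = 0.751266
√(n−2) = √8 = 2.828427
t = r·√(n−2)/√(1−r²) = 0.66 · 2.828427 / 0.751266 = 2.485

2.485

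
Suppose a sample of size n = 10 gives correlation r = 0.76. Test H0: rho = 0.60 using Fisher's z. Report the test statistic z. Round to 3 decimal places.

z_r = atanh(0.76) = 0.996215,  z_0 = atanh(0.60) = 0.693147
SE = 1/√(n−3) = 1/√7 = 0.377964
z = (z_r − z_0)/SE = (0.996215 − 0.693147) / 0.377964 = 0.303068 / 0.377964 = 0.802

0.802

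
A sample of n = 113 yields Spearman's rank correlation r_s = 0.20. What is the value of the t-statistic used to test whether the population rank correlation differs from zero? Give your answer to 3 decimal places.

t = r_s·√(n−2) / √(1−r_s²) with r_s = 0.20, n = 113
  = 0.20·√111 / √(1 − 0.0400)
  = 0.20·10.535654 / 0.979796
  = 2.107131 / 0.979796 = 2.151

2.151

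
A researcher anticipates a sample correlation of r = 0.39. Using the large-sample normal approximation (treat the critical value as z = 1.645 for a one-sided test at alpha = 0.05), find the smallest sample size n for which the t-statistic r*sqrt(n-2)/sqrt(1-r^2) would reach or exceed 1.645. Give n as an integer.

18

Need r·√(n−2)/√(1−r²) ≥ 1.645
√(n−2) ≥ 1.645·√(1−0.1521) / 0.39 = 1.645·0.920815 / 0.39 = 3.8840
n−2 ≥ 15.0855  ⇒  n ≥ 17.0855
Smallest integer n = 18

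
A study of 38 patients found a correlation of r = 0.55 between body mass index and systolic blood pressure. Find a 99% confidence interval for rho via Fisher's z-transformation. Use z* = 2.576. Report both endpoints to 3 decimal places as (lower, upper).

(0.181, 0.783)

z_r = atanh(0.55) = 0.618381;  SE = 1/√(n−3) = 1/√35 = 0.169031
z-limits: 0.618381 ± 2.576·0.169031 = 0.618381 ± 0.435424 = [0.182957, 1.053805]
ρ-limits: (tanh 0.182957, tanh 1.053805) = (0.181, 0.783)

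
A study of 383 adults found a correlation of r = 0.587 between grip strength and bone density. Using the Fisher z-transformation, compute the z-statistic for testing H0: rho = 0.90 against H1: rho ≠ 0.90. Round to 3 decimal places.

-15.578

Fisher z: atanh(0.587) = 0.673077, atanh(0.90) = 1.472219
z = (z_r − z_0)·√(n−3) = (0.673077 − 1.472219)·√380 = -0.799142 · 19.493589 = -15.578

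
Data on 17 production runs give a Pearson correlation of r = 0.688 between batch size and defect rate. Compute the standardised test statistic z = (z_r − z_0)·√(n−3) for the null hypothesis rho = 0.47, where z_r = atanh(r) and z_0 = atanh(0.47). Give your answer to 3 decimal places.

1.250

z_r = atanh(0.688) = 0.844148,  z_0 = atanh(0.47) = 0.510070
SE = 1/√(n−3) = 1/√14 = 0.267261
z = (z_r − z_0)/SE = (0.844148 − 0.510070) / 0.267261 = 0.334078 / 0.267261 = 1.250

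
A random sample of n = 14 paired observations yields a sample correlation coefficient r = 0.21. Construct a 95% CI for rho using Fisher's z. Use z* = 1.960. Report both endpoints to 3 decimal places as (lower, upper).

Fisher z: z_r = atanh(r) = ½·ln((1+0.21)/(1−0.21)) = 0.213171
SE(z) = 1/√(n−3) = 1/√11 = 0.301511
95% ⇒ z* = 1.960; margin = 1.960·0.301511 = 0.590962
CI on z-scale: (-0.377791, 0.804133)
Back-transform: tanh(-0.377791) = -0.360788, tanh(0.804133) = 0.666341

(-0.361, 0.666)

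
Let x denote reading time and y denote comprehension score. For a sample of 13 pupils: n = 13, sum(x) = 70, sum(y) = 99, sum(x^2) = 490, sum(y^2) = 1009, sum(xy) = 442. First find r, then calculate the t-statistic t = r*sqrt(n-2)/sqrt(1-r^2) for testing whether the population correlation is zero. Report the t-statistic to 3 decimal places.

-2.107

Numerator: nΣxy − (Σx)(Σy) = 13·442 − (70)(99) = -1184
Denominator: √[(nΣx²−(Σx)²)(nΣy²−(Σy)²)]
  nΣx²−(Σx)² = 13·490 − 4900 = 1470;  nΣy²−(Σy)² = 13·1009 − 9801 = 3316
  √(1470·3316) = √4874520 = 2207.8315
r = -1184 / 2207.8315 = -0.5363
t = r·√(n−2)/√(1−r²) = -0.5363·√11 / √(1−0.287618) = -1.778706 / 0.844027 = -2.107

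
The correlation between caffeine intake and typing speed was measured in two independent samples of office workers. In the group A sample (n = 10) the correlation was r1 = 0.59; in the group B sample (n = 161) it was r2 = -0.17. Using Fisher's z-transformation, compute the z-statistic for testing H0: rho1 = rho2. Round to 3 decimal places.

2.199

z1 = atanh(0.59) = 0.677666,  z2 = atanh(-0.17) = -0.171667
SE = √(1/(n1−3) + 1/(n2−3)) = √(1/7 + 1/158) = √(0.1428571 + 0.0063291) = √0.1491862 = 0.386246
z = (z1 − z2)/SE = (0.677666 − (-0.171667)) / 0.386246 = 0.849333 / 0.386246 = 2.199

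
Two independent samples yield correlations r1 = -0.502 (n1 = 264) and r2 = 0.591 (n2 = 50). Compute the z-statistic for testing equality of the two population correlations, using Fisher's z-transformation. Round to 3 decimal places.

-7.770

z1 = atanh(-0.502) = -0.551976,  z2 = atanh(0.591) = 0.679201
SE = √(1/(n1−3) + 1/(n2−3)) = √(1/261 + 1/47) = √(0.0038314 + 0.0212766) = √0.0251080 = 0.158455
z = (z1 − z2)/SE = (-0.551976 − 0.679201) / 0.158455 = -1.231177 / 0.158455 = -7.770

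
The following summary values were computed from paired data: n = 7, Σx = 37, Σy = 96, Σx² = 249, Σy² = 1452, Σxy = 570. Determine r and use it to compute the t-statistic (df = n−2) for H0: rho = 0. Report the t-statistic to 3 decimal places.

2.428

Numerator: nΣxy − (Σx)(Σy) = 7·570 − (37)(96) = 438
Denominator: √[(nΣx²−(Σx)²)(nΣy²−(Σy)²)]
  nΣx²−(Σx)² = 7·249 − 1369 = 374;  nΣy²−(Σy)² = 7·1452 − 9216 = 948
  √(374·948) = √354552 = 595.4427
r = 438 / 595.4427 = 0.7356
t = r·√(n−2)/√(1−r²) = 0.7356·√5 / √(1−0.541107) = 1.644852 / 0.677416 = 2.428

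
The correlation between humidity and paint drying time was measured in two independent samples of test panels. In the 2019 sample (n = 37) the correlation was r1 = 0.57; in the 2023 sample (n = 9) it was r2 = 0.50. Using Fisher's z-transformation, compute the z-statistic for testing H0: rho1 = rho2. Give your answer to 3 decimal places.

Fisher z-transforms: z1 = atanh(0.57) = 0.647523, z2 = atanh(0.50) = 0.549306; difference d = 0.098217
Var(d) = 1/34 + 1/6 = 0.0294118 + 0.1666667 = 0.1960785
z = d/√Var(d) = 0.098217 / √0.1960785 = 0.098217 / 0.442808 = 0.222

0.222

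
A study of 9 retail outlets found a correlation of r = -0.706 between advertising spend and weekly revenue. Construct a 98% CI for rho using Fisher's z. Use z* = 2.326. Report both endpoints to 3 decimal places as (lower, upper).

(-0.950, 0.070)

Fisher z: z_r = atanh(r) = ½·ln((1+(-0.706))/(1−(-0.706))) = -0.879163
SE(z) = 1/√(n−3) = 1/√6 = 0.408248
98% ⇒ z* = 2.326; margin = 2.326·0.408248 = 0.949585
CI on z-scale: (-1.828748, 0.070422)
Back-transform: tanh(-1.828748) = -0.949703, tanh(0.070422) = 0.070306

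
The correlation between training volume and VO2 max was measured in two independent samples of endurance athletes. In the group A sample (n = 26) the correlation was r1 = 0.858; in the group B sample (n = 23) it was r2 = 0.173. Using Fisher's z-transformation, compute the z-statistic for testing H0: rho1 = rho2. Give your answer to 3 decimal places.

3.634

Fisher z-transforms: z1 = atanh(0.858) = 1.285714, z2 = atanh(0.173) = 0.174758; difference d = 1.110956
Var(d) = 1/23 + 1/20 = 0.0434783 + 0.0500000 = 0.0934783
z = d/√Var(d) = 1.110956 / √0.0934783 = 1.110956 / 0.305742 = 3.634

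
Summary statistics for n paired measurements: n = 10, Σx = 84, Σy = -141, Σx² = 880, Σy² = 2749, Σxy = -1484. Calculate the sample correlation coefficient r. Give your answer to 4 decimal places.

S_xy = nΣxy − ΣxΣy = 10·(-1484) − 84·(-141) = -14840 − (-11844) = -2996
S_xx = nΣx² − (Σx)² = 10·880 − 84² = 8800 − 7056 = 1744
S_yy = nΣy² − (Σy)² = 10·2749 − (-141)² = 27490 − 19881 = 7609
r = S_xy / √(S_xx·S_yy) = -2996 / √(1744·7609) = -2996 / √13270096 = -2996 / 3642.8143 = -0.8224

-0.8224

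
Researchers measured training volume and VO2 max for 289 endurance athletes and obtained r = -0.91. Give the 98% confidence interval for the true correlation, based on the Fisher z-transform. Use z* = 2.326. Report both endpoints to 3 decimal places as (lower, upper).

Fisher z: z_r = atanh(r) = ½·ln((1+(-0.91))/(1−(-0.91))) = -1.527524
SE(z) = 1/√(n−3) = 1/√286 = 0.059131
98% ⇒ z* = 2.326; margin = 2.326·0.059131 = 0.137539
CI on z-scale: (-1.665063, -1.389985)
Back-transform: tanh(-1.665063) = -0.930896, tanh(-1.389985) = -0.883168

(-0.931, -0.883)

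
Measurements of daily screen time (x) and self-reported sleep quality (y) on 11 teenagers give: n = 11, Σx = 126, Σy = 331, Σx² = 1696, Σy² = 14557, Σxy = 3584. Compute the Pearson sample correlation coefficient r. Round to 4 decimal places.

S_xy = nΣxy − ΣxΣy = 11·3584 − 126·331 = 39424 − 41706 = -2282
S_xx = nΣx² − (Σx)² = 11·1696 − 126² = 18656 − 15876 = 2780
S_yy = nΣy² − (Σy)² = 11·14557 − 331² = 160127 − 109561 = 50566
r = S_xy / √(S_xx·S_yy) = -2282 / √(2780·50566) = -2282 / √140573480 = -2282 / 11856.3688 = -0.1925

-0.1925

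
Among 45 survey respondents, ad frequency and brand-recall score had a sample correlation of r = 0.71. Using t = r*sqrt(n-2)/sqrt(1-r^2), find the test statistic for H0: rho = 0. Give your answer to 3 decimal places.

1 − r² = 1 − 0.5041 = 0.4959;  √(1−r²) = 0.704202
√(n−2) = √43 = 6.557439
t = r·√(n−2)/√(1−r²) = 0.71 · 6.557439 / 0.704202 = 6.611

6.611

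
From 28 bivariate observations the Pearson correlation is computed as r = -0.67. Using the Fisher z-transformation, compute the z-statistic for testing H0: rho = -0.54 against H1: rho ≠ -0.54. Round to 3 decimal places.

-1.033

Fisher z: atanh(-0.67) = -0.810743, atanh(-0.54) = -0.604156
z = (z_r − z_0)·√(n−3) = (-0.810743 − (-0.604156))·√25 = -0.206587 · 5.000000 = -1.033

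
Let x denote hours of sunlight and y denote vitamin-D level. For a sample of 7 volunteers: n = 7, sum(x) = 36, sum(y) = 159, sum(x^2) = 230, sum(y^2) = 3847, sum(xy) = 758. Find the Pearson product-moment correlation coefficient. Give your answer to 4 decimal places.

-0.5811

Numerator: nΣxy − (Σx)(Σy) = 7·758 − (36)(159) = -418
Denominator: √[(nΣx²−(Σx)²)(nΣy²−(Σy)²)]
  nΣx²−(Σx)² = 7·230 − 1296 = 314;  nΣy²−(Σy)² = 7·3847 − 25281 = 1648
  √(314·1648) = √517472 = 719.3553
r = -418 / 719.3553 = -0.5811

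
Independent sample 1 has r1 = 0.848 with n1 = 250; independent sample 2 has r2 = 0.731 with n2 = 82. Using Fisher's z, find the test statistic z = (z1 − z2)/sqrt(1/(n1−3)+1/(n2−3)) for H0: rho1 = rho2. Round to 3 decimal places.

2.461

Fisher z-transforms: z1 = atanh(0.848) = 1.248989, z2 = atanh(0.731) = 0.930872; difference d = 0.318117
Var(d) = 1/247 + 1/79 = 0.0040486 + 0.0126582 = 0.0167068
z = d/√Var(d) = 0.318117 / √0.0167068 = 0.318117 / 0.129255 = 2.461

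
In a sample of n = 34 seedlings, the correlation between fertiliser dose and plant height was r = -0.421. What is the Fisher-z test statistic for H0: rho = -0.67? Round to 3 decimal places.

Fisher z: atanh(-0.421) = -0.448907, atanh(-0.67) = -0.810743
z = (z_r − z_0)·√(n−3) = (-0.448907 − (-0.810743))·√31 = 0.361836 · 5.567764 = 2.015

2.015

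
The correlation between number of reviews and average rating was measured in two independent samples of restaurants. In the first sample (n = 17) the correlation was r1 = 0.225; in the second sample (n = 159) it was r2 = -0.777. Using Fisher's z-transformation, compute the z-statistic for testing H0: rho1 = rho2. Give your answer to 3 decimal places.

z1 = atanh(0.225) = 0.228917,  z2 = atanh(-0.777) = -1.037755
SE = √(1/(n1−3) + 1/(n2−3)) = √(1/14 + 1/156) = √(0.0714286 + 0.0064103) = √0.0778389 = 0.278996
z = (z1 − z2)/SE = (0.228917 − (-1.037755)) / 0.278996 = 1.266672 / 0.278996 = 4.540

4.540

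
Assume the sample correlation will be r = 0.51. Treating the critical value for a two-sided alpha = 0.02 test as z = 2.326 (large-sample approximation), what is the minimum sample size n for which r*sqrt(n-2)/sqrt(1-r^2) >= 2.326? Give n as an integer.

18

r√(n−2)/√(1−r²) ≥ 2.326  ⇔  n−2 ≥ (2.326)²·(1−r²)/r²
(1−r²)/r² = (1−0.2601)/0.2601 = 2.8447
n ≥ 2 + 5.410276·2.8447 = 2 + 15.3906 = 17.3906
⌈17.3906⌉ = 18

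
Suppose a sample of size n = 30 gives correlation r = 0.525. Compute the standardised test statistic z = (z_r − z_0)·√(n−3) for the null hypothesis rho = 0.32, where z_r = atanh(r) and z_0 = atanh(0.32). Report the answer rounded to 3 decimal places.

z_r = atanh(0.525) = 0.583217,  z_0 = atanh(0.32) = 0.331647
SE = 1/√(n−3) = 1/√27 = 0.192450
z = (z_r − z_0)/SE = (0.583217 − 0.331647) / 0.192450 = 0.251570 / 0.192450 = 1.307

1.307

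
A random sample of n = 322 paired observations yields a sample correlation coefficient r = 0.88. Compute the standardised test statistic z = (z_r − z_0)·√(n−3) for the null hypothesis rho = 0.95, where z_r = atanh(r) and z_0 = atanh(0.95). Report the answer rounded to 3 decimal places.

-8.145

z_r = atanh(0.88) = 1.375768,  z_0 = atanh(0.95) = 1.831781
SE = 1/√(n−3) = 1/√319 = 0.055989
z = (z_r − z_0)/SE = (1.375768 − 1.831781) / 0.055989 = -0.456013 / 0.055989 = -8.145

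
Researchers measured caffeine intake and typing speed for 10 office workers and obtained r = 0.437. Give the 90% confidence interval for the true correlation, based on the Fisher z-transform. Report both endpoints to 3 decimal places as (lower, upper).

z_r = atanh(0.437) = 0.468517;  SE = 1/√(n−3) = 1/√7 = 0.377964
z-limits: 0.468517 ± 1.645·0.377964 = 0.468517 ± 0.621751 = [-0.153234, 1.090268]
ρ-limits: (tanh -0.153234, tanh 1.090268) = (-0.152, 0.797)

(-0.152, 0.797)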